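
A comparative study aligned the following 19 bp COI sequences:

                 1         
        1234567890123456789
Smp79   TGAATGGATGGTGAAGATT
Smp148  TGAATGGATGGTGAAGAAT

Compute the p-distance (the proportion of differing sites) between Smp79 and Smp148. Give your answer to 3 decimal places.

Differing sites — 18:T/A.
There are 1 differences over 19 sites, so p = 1/19 = 0.053.

0.053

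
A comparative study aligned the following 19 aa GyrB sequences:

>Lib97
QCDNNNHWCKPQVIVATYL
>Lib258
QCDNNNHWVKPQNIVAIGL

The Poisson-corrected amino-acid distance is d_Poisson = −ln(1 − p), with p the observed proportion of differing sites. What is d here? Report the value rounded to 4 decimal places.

Mismatches occur at site 9 (C↔V), site 13 (V↔N), site 17 (T↔I), site 18 (Y↔G).
p = 4/19 = 0.210526.
d = −ln(1 − 0.210526) = −ln(0.789474) = 0.2364.

0.2364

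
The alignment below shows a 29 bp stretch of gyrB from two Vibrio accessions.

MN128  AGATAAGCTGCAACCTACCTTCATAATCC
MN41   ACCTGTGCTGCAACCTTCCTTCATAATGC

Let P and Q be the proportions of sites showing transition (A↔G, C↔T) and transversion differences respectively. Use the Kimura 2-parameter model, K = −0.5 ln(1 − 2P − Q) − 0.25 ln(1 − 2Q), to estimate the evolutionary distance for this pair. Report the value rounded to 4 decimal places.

The sequences differ at positions 2 (G/C, transversion), 3 (A/C, transversion), 5 (A/G, transition), 6 (A/T, transversion), 17 (A/T, transversion), 28 (C/G, transversion).
Of the 6 differences, 1 transition and 5 transversions over 29 sites: P = 1/29 = 0.034483, Q = 5/29 = 0.172414.
d = −0.5·ln(0.758620) − 0.25·ln(0.655172) = −0.5·(-0.276254) − 0.25·(-0.422857) = 0.2438.

0.2438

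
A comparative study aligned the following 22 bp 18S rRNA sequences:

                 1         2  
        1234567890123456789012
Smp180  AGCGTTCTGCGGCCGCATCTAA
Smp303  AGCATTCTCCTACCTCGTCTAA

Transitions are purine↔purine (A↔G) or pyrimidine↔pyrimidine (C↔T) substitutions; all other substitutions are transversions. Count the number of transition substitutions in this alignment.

3

Mismatches occur at site 4 (G/A, transition), site 9 (G/C, transversion), site 11 (G/T, transversion), site 12 (G/A, transition), site 15 (G/T, transversion), site 17 (A/G, transition).
Of the 6 differences, 3 transitions and 3 transversions, so the answer is 3.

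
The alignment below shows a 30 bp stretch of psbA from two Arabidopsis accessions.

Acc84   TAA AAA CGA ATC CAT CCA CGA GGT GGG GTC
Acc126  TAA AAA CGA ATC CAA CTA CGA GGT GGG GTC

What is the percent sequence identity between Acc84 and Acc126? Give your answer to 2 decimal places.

The sequences differ at positions 15 (T/A), 17 (C/T).
28 of the 30 sites match, so the percent identity is 28/30 × 100 = 93.33%.

93.33%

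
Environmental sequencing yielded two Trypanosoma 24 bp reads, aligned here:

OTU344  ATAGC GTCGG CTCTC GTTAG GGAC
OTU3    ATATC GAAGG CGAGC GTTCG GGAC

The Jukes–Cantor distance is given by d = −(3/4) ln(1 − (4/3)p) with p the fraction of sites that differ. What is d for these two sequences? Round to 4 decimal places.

0.3694

Differing sites — 4:G/T; 7:T/A; 8:C/A; 12:T/G; 13:C/A; 14:T/G; 19:A/C.
p = 7/24 = 0.291667.
d = −0.75 · ln(1 − (4/3)·0.291667) = −0.75 · ln(0.611111) = −0.75 · (-0.492477) = 0.3694.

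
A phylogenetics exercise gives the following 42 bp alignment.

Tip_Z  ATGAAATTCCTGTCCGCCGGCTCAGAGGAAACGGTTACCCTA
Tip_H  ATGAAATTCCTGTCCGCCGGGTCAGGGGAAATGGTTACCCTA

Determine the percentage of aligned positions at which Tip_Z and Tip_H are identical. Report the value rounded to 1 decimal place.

Differing sites — 21:C/G; 26:A/G; 32:C/T.
39 of the 42 sites match, so the percent identity is 39/42 × 100 = 92.9%.

92.9%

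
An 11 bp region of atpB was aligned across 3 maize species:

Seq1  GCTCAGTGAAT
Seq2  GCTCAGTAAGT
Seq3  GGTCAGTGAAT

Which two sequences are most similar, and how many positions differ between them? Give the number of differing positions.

1

Pairwise Hamming distances:
  Seq1 vs Seq2: 2
  Seq1 vs Seq3: 1
  Seq2 vs Seq3: 3
The smallest is 1, between Seq1 and Seq3.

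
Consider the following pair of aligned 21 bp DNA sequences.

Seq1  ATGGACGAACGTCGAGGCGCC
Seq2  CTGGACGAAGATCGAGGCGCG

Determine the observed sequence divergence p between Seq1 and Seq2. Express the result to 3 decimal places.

0.190

Mismatches occur at site 1 (A↔C), site 10 (C↔G), site 11 (G↔A), site 21 (C↔G).
There are 4 differences over 21 sites, so p = 4/21 = 0.190.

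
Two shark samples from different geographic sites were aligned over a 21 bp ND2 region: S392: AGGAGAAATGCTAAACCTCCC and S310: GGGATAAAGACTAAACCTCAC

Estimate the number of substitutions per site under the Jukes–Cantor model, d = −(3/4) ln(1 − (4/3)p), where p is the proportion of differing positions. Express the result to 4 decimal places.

Mismatches occur at site 1 (A↔G), site 5 (G↔T), site 9 (T↔G), site 10 (G↔A), site 20 (C↔A).
p = 5/21 = 0.238095.
d = −0.75 · ln(1 − (4/3)·0.238095) = −0.75 · ln(0.682540) = −0.75 · (-0.381934) = 0.2865.

0.2865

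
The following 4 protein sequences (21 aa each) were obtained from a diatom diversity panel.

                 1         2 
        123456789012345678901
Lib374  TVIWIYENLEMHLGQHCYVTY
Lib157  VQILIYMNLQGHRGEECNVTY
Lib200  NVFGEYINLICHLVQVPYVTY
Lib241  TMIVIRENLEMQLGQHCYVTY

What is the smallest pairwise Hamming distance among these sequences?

4

Pairwise Hamming distances:
  Lib374 vs Lib157: 10
  Lib374 vs Lib200: 10
  Lib374 vs Lib241: 4
  Lib157 vs Lib200: 14
  Lib157 vs Lib241: 12
  Lib200 vs Lib241: 13
The smallest is 4, between Lib374 and Lib241.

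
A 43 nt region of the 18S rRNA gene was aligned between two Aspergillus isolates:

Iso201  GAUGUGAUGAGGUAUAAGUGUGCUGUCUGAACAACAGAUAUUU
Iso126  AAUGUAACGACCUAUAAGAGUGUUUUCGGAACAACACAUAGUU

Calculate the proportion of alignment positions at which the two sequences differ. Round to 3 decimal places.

0.256

Mismatches occur at site 1 (G→A), site 6 (G→A), site 8 (U→C), site 11 (G→C), site 12 (G→C), site 19 (U→A), site 23 (C→U), site 25 (G→U), site 28 (U→G), site 37 (G→C), site 41 (U→G).
There are 11 differences over 43 sites, so p = 11/43 = 0.256.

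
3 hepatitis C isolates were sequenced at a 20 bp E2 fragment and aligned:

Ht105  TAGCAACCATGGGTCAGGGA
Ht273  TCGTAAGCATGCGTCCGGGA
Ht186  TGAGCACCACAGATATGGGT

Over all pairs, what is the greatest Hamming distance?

Pairwise Hamming distances:
  Ht105 vs Ht273: 5
  Ht105 vs Ht186: 10
  Ht273 vs Ht186: 12
The largest is 12, between Ht273 and Ht186.

12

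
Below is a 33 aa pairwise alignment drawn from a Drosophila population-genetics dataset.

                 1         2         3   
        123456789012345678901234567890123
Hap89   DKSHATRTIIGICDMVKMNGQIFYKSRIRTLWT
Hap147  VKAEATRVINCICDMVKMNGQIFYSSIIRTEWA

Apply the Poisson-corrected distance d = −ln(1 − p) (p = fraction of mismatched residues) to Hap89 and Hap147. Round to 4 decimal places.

The sequences differ at positions 1 (D/V), 3 (S/A), 4 (H/E), 8 (T/V), 10 (I/N), 11 (G/C), 25 (K/S), 27 (R/I), 31 (L/E), 33 (T/A).
p = 10/33 = 0.303030.
d = −ln(1 − 0.303030) = −ln(0.696970) = 0.3610.

0.3610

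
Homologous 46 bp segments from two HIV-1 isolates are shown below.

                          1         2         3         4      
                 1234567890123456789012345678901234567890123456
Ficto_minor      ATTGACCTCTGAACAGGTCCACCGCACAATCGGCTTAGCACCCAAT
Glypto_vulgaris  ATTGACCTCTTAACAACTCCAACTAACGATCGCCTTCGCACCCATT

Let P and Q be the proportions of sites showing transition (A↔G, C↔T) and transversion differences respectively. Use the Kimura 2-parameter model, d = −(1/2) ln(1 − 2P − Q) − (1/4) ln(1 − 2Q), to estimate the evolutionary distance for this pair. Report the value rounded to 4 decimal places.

Differing sites — 11:G/T (Tv); 16:G/A (Ti); 17:G/C (Tv); 22:C/A (Tv); 24:G/T (Tv); 25:C/A (Tv); 28:A/G (Ti); 33:G/C (Tv); 37:A/C (Tv); 45:A/T (Tv).
Of the 10 differences, 2 transitions and 8 transversions over 46 sites: P = 2/46 = 0.043478, Q = 8/46 = 0.173913.
d = −0.5·ln(0.739131) − 0.25·ln(0.652174) = −0.5·(-0.302280) − 0.25·(-0.427444) = 0.2580.

0.2580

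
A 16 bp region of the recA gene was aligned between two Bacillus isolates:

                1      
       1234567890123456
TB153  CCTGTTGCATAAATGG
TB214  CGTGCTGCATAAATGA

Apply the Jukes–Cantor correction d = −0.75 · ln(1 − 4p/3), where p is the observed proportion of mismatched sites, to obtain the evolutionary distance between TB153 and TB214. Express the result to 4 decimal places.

The sequences differ at positions 2 (C/G), 5 (T/C), 16 (G/A).
p = 3/16 = 0.187500.
d = −0.75 · ln(1 − (4/3)·0.187500) = −0.75 · ln(0.750000) = −0.75 · (-0.287682) = 0.2158.

0.2158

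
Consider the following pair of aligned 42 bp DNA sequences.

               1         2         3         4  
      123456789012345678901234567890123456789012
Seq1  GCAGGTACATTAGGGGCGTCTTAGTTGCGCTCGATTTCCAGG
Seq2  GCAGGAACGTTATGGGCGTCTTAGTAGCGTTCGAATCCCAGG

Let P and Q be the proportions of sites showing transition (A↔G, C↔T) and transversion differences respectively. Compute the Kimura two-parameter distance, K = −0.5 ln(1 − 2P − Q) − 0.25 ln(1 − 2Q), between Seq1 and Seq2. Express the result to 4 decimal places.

0.1888

Mismatches occur at site 6 (T→A, transversion), site 9 (A→G, transition), site 13 (G→T, transversion), site 26 (T→A, transversion), site 30 (C→T, transition), site 35 (T→A, transversion), site 37 (T→C, transition).
Of the 7 differences, 3 transitions and 4 transversions over 42 sites: P = 3/42 = 0.071429, Q = 4/42 = 0.095238.
d = −0.5·ln(0.761904) − 0.25·ln(0.809524) = −0.5·(-0.271935) − 0.25·(-0.211309) = 0.1888.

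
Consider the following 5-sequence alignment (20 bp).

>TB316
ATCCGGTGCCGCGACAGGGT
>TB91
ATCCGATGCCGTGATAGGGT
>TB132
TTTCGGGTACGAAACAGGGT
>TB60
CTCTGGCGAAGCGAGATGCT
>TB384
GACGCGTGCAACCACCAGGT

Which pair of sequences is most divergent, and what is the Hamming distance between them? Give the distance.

14

Pairwise Hamming distances:
  TB316 vs TB91: 3
  TB316 vs TB132: 7
  TB316 vs TB60: 8
  TB316 vs TB384: 9
  TB91 vs TB132: 9
  TB91 vs TB60: 10
  TB91 vs TB384: 12
  TB132 vs TB60: 11
  TB132 vs TB384: 14
  TB60 vs TB384: 12
The largest is 14, between TB132 and TB384.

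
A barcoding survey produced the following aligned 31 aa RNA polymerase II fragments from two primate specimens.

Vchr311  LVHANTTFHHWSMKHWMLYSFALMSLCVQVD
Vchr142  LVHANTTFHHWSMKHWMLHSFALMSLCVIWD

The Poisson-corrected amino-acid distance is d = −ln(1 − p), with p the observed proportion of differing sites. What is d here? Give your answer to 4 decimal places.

0.1018

The sequences differ at positions 19 (Y/H), 29 (Q/I), 30 (V/W).
p = 3/31 = 0.096774.
d = −ln(1 − 0.096774) = −ln(0.903226) = 0.1018.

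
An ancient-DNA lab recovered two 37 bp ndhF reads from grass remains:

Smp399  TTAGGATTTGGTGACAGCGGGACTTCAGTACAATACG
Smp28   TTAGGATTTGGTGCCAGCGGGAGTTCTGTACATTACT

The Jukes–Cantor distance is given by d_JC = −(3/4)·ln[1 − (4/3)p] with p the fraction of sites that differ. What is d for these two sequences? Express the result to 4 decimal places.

Differing sites — 14:A/C; 23:C/G; 27:A/T; 33:A/T; 37:G/T.
p = 5/37 = 0.135135.
d = −0.75 · ln(1 − (4/3)·0.135135) = −0.75 · ln(0.819820) = −0.75 · (-0.198670) = 0.1490.

0.1490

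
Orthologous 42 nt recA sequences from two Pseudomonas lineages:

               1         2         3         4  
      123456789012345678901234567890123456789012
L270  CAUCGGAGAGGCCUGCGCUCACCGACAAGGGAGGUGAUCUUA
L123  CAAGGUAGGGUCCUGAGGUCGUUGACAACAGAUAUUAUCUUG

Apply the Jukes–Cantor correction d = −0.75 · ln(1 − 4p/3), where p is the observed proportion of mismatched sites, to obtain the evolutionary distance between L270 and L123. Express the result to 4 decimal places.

0.5319

Mismatches occur at site 3 (U↔A), site 4 (C↔G), site 6 (G↔U), site 9 (A↔G), site 11 (G↔U), site 16 (C↔A), site 18 (C↔G), site 21 (A↔G), site 22 (C↔U), site 23 (C↔U), site 29 (G↔C), site 30 (G↔A), site 33 (G↔U), site 34 (G↔A), site 36 (G↔U), site 42 (A↔G).
p = 16/42 = 0.380952.
d = −0.75 · ln(1 − (4/3)·0.380952) = −0.75 · ln(0.492064) = −0.75 · (-0.709146) = 0.5319.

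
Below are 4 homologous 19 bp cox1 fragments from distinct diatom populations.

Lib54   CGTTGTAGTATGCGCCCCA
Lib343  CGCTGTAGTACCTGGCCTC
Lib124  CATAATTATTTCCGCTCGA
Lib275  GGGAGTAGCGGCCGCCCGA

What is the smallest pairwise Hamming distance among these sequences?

Pairwise Hamming distances:
  Lib54 vs Lib343: 7
  Lib54 vs Lib124: 9
  Lib54 vs Lib275: 8
  Lib343 vs Lib124: 13
  Lib343 vs Lib275: 10
  Lib124 vs Lib275: 10
The smallest is 7, between Lib54 and Lib343.

7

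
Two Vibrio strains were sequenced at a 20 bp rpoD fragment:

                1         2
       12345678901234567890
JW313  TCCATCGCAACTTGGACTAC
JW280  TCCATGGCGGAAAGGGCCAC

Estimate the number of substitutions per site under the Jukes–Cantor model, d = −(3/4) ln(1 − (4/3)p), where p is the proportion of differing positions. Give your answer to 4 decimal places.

Mismatches occur at site 6 (C↔G), site 9 (A↔G), site 10 (A↔G), site 11 (C↔A), site 12 (T↔A), site 13 (T↔A), site 16 (A↔G), site 18 (T↔C).
p = 8/20 = 0.400000.
d = −0.75 · ln(1 − (4/3)·0.400000) = −0.75 · ln(0.466667) = −0.75 · (-0.762139) = 0.5716.

0.5716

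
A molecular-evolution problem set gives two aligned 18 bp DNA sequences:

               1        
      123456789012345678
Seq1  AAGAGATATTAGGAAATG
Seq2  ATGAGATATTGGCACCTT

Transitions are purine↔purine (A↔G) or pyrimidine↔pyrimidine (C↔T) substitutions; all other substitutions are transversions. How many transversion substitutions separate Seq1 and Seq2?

5

Mismatches occur at site 2 (A→T, transversion), site 11 (A→G, transition), site 13 (G→C, transversion), site 15 (A→C, transversion), site 16 (A→C, transversion), site 18 (G→T, transversion).
Of the 6 differences, 1 transition and 5 transversions, so the answer is 5.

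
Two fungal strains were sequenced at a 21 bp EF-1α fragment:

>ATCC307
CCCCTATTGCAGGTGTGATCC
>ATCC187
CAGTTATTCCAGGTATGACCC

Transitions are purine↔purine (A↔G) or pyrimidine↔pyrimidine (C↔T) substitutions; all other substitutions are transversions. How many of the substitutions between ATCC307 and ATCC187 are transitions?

Differing sites — 2:C/A (Tv); 3:C/G (Tv); 4:C/T (Ti); 9:G/C (Tv); 15:G/A (Ti); 19:T/C (Ti).
Of the 6 differences, 3 transitions and 3 transversions, so the answer is 3.

3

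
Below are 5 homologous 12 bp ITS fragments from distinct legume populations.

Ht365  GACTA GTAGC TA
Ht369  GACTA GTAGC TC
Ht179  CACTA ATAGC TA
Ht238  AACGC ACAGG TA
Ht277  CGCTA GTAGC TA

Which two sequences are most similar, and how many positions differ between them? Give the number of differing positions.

Pairwise Hamming distances:
  Ht365 vs Ht369: 1
  Ht365 vs Ht179: 2
  Ht365 vs Ht238: 6
  Ht365 vs Ht277: 2
  Ht369 vs Ht179: 3
  Ht369 vs Ht238: 7
  Ht369 vs Ht277: 3
  Ht179 vs Ht238: 5
  Ht179 vs Ht277: 2
  Ht238 vs Ht277: 7
The smallest is 1, between Ht365 and Ht369.

1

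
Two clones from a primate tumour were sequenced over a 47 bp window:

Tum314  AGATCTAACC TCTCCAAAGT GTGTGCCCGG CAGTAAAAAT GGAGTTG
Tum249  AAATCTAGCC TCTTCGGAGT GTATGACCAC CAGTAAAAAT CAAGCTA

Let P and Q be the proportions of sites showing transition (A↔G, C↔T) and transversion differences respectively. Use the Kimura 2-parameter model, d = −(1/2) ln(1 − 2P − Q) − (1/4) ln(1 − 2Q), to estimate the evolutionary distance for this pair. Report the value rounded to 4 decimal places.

Differing sites — 2:G/A (Ti); 8:A/G (Ti); 14:C/T (Ti); 16:A/G (Ti); 17:A/G (Ti); 23:G/A (Ti); 26:C/A (Tv); 29:G/A (Ti); 30:G/C (Tv); 41:G/C (Tv); 42:G/A (Ti); 45:T/C (Ti); 47:G/A (Ti).
Of the 13 differences, 10 transitions and 3 transversions over 47 sites: P = 10/47 = 0.212766, Q = 3/47 = 0.063830.
d = −0.5·ln(0.510638) − 0.25·ln(0.872340) = −0.5·(-0.672094) − 0.25·(-0.136576) = 0.3702.

0.3702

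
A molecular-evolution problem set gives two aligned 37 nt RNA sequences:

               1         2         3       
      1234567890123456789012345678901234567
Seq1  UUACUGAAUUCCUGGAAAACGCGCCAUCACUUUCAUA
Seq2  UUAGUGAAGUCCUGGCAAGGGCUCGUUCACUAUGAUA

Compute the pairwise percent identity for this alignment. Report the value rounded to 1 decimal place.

The sequences differ at positions 4 (C/G), 9 (U/G), 16 (A/C), 19 (A/G), 20 (C/G), 23 (G/U), 25 (C/G), 26 (A/U), 32 (U/A), 34 (C/G).
27 of the 37 sites match, so the percent identity is 27/37 × 100 = 73.0%.

73.0%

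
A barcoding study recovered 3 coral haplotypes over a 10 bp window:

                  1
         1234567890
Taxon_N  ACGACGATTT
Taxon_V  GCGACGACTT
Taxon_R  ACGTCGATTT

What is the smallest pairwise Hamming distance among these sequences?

Pairwise Hamming distances:
  Taxon_N vs Taxon_V: 2
  Taxon_N vs Taxon_R: 1
  Taxon_V vs Taxon_R: 3
The smallest is 1, between Taxon_N and Taxon_R.

1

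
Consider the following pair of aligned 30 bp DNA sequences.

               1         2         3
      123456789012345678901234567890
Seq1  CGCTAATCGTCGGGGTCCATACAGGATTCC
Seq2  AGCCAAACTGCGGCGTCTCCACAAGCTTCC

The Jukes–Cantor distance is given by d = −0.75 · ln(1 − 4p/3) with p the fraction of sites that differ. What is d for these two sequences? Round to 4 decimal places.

0.5034

The sequences differ at positions 1 (C/A), 4 (T/C), 7 (T/A), 9 (G/T), 10 (T/G), 14 (G/C), 18 (C/T), 19 (A/C), 20 (T/C), 24 (G/A), 26 (A/C).
p = 11/30 = 0.366667.
d = −0.75 · ln(1 − (4/3)·0.366667) = −0.75 · ln(0.511111) = −0.75 · (-0.671168) = 0.5034.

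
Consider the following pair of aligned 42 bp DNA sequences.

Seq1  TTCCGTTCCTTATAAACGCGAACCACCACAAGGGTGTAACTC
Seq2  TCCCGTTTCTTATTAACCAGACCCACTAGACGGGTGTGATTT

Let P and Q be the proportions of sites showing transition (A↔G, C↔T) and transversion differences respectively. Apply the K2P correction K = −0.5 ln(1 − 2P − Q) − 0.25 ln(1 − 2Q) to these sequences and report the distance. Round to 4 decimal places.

0.3639

Mismatches occur at site 2 (T/C, transition), site 8 (C/T, transition), site 14 (A/T, transversion), site 18 (G/C, transversion), site 19 (C/A, transversion), site 22 (A/C, transversion), site 27 (C/T, transition), site 29 (C/G, transversion), site 31 (A/C, transversion), site 38 (A/G, transition), site 40 (C/T, transition), site 42 (C/T, transition).
Of the 12 differences, 6 transitions and 6 transversions over 42 sites: P = 6/42 = 0.142857, Q = 6/42 = 0.142857.
d = −0.5·ln(0.571429) − 0.25·ln(0.714286) = −0.5·(-0.559615) − 0.25·(-0.336472) = 0.3639.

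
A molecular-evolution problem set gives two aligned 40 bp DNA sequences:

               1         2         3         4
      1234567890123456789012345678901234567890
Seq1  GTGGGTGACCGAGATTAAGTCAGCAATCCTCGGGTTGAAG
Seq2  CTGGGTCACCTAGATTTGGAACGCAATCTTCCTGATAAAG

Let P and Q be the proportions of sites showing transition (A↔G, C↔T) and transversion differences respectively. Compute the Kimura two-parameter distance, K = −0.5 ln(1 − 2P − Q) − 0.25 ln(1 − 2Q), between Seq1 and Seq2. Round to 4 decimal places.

0.4287

The sequences differ at positions 1 (G/C, transversion), 7 (G/C, transversion), 11 (G/T, transversion), 17 (A/T, transversion), 18 (A/G, transition), 20 (T/A, transversion), 21 (C/A, transversion), 22 (A/C, transversion), 29 (C/T, transition), 32 (G/C, transversion), 33 (G/T, transversion), 35 (T/A, transversion), 37 (G/A, transition).
Of the 13 differences, 3 transitions and 10 transversions over 40 sites: P = 3/40 = 0.075000, Q = 10/40 = 0.250000.
d = −0.5·ln(0.600000) − 0.25·ln(0.500000) = −0.5·(-0.510826) − 0.25·(-0.693147) = 0.4287.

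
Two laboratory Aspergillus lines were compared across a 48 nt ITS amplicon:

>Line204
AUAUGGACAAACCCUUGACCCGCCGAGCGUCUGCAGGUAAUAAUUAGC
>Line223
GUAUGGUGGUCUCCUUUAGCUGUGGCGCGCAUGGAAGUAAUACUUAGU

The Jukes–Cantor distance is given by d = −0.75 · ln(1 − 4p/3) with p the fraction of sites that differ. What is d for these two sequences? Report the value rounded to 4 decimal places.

0.5627

Differing sites — 1:A/G; 7:A/U; 8:C/G; 9:A/G; 10:A/U; 11:A/C; 12:C/U; 17:G/U; 19:C/G; 21:C/U; 23:C/U; 24:C/G; 26:A/C; 30:U/C; 31:C/A; 34:C/G; 36:G/A; 43:A/C; 48:C/U.
p = 19/48 = 0.395833.
d = −0.75 · ln(1 − (4/3)·0.395833) = −0.75 · ln(0.472223) = −0.75 · (-0.750304) = 0.5627.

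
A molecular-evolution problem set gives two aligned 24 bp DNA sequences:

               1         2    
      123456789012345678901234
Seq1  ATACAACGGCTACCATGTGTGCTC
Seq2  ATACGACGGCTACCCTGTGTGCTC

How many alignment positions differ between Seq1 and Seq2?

2

Mismatches occur at site 5 (A/G), site 15 (A/C).
That gives 2 mismatches out of 24 aligned sites, so the Hamming distance is 2.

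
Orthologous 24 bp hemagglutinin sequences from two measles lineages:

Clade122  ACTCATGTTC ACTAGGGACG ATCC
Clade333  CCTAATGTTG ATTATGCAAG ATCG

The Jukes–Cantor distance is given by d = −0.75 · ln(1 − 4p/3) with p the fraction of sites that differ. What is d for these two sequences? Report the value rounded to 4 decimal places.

0.4408

Mismatches occur at site 1 (A/C), site 4 (C/A), site 10 (C/G), site 12 (C/T), site 15 (G/T), site 17 (G/C), site 19 (C/A), site 24 (C/G).
p = 8/24 = 0.333333.
d = −0.75 · ln(1 − (4/3)·0.333333) = −0.75 · ln(0.555556) = −0.75 · (-0.587786) = 0.4408.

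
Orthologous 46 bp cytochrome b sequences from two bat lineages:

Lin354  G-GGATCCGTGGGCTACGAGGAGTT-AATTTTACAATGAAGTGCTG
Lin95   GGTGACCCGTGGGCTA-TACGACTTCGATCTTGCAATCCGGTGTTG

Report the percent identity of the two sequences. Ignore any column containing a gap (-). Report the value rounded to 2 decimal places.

Excluding the 3 gap columns leaves 43 comparable sites.
Differing sites — 3:G/T; 6:T/C; 18:G/T; 20:G/C; 23:G/C; 27:A/G; 30:T/C; 33:A/G; 38:G/C; 39:A/C; 40:A/G; 44:C/T.
31 of the 43 comparable sites match, so the percent identity is 31/43 × 100 = 72.09%.

72.09%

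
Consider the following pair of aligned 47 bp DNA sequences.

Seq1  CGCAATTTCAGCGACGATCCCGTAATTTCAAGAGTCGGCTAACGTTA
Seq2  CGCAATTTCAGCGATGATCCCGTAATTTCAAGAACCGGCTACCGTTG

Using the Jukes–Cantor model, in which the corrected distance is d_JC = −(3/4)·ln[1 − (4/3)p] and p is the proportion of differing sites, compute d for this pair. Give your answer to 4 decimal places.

0.1147

Mismatches occur at site 15 (C↔T), site 34 (G↔A), site 35 (T↔C), site 42 (A↔C), site 47 (A↔G).
p = 5/47 = 0.106383.
d = −0.75 · ln(1 − (4/3)·0.106383) = −0.75 · ln(0.858156) = −0.75 · (-0.152969) = 0.1147.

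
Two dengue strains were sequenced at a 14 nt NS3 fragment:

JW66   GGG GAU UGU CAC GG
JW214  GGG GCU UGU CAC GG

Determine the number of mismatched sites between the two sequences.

A single mismatch occurs at site 5 (A→C).
That gives 1 mismatch out of 14 aligned sites, so the Hamming distance is 1.

1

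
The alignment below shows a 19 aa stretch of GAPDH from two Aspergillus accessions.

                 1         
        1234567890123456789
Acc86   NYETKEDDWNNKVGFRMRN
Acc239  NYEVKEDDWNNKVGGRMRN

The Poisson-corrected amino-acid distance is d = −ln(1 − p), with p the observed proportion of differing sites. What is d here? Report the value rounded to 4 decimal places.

0.1112

The sequences differ at positions 4 (T/V), 15 (F/G).
p = 2/19 = 0.105263.
d = −ln(1 − 0.105263) = −ln(0.894737) = 0.1112.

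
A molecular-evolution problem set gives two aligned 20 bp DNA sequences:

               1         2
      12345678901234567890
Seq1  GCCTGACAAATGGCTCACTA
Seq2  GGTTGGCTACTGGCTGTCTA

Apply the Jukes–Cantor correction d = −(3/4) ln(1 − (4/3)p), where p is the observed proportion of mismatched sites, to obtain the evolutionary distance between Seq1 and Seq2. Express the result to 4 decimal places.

0.4715

Differing sites — 2:C/G; 3:C/T; 6:A/G; 8:A/T; 10:A/C; 16:C/G; 17:A/T.
p = 7/20 = 0.350000.
d = −0.75 · ln(1 − (4/3)·0.350000) = −0.75 · ln(0.533333) = −0.75 · (-0.628609) = 0.4715.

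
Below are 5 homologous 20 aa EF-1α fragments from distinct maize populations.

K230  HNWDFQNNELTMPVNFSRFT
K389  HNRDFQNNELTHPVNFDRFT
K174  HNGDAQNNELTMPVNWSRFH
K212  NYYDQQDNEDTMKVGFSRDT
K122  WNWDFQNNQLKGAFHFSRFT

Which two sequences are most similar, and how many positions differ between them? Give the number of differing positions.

3

Pairwise Hamming distances:
  K230 vs K389: 3
  K230 vs K174: 4
  K230 vs K212: 9
  K230 vs K122: 7
  K389 vs K174: 6
  K389 vs K212: 11
  K389 vs K122: 9
  K174 vs K212: 11
  K174 vs K122: 11
  K212 vs K122: 13
The smallest is 3, between K230 and K389.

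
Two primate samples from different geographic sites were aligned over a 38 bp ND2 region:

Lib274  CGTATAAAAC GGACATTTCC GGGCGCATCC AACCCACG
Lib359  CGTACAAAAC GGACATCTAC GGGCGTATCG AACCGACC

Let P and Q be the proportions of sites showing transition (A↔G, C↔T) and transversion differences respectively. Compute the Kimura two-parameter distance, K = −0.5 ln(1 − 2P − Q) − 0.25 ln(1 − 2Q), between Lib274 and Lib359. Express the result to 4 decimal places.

Mismatches occur at site 5 (T↔C, transition), site 17 (T↔C, transition), site 19 (C↔A, transversion), site 26 (C↔T, transition), site 30 (C↔G, transversion), site 35 (C↔G, transversion), site 38 (G↔C, transversion).
Of the 7 differences, 3 transitions and 4 transversions over 38 sites: P = 3/38 = 0.078947, Q = 4/38 = 0.105263.
d = −0.5·ln(0.736843) − 0.25·ln(0.789474) = −0.5·(-0.305380) − 0.25·(-0.236388) = 0.2118.

0.2118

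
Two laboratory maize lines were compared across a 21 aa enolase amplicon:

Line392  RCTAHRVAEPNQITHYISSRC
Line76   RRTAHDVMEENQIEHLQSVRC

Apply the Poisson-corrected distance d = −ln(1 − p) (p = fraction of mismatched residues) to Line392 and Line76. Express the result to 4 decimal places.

Mismatches occur at site 2 (C↔R), site 6 (R↔D), site 8 (A↔M), site 10 (P↔E), site 14 (T↔E), site 16 (Y↔L), site 17 (I↔Q), site 19 (S↔V).
p = 8/21 = 0.380952.
d = −ln(1 − 0.380952) = −ln(0.619048) = 0.4796.

0.4796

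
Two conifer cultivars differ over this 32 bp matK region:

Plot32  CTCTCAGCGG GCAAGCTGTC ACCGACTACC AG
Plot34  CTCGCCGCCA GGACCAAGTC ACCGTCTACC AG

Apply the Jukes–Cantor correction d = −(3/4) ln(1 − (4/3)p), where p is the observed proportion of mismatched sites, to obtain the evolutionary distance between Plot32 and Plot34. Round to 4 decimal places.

0.4042

The sequences differ at positions 4 (T/G), 6 (A/C), 9 (G/C), 10 (G/A), 12 (C/G), 14 (A/C), 15 (G/C), 16 (C/A), 17 (T/A), 25 (A/T).
p = 10/32 = 0.312500.
d = −0.75 · ln(1 − (4/3)·0.312500) = −0.75 · ln(0.583333) = −0.75 · (-0.538997) = 0.4042.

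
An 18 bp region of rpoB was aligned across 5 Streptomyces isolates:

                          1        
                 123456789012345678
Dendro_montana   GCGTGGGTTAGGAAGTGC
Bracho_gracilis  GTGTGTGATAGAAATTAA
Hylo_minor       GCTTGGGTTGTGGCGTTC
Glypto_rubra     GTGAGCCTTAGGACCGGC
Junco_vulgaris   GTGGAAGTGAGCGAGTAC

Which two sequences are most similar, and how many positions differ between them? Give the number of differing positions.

6

Pairwise Hamming distances:
  Dendro_montana vs Bracho_gracilis: 7
  Dendro_montana vs Hylo_minor: 6
  Dendro_montana vs Glypto_rubra: 7
  Dendro_montana vs Junco_vulgaris: 8
  Bracho_gracilis vs Hylo_minor: 12
  Bracho_gracilis vs Glypto_rubra: 10
  Bracho_gracilis vs Junco_vulgaris: 9
  Hylo_minor vs Glypto_rubra: 11
  Hylo_minor vs Junco_vulgaris: 11
  Glypto_rubra vs Junco_vulgaris: 11
The smallest is 6, between Dendro_montana and Hylo_minor.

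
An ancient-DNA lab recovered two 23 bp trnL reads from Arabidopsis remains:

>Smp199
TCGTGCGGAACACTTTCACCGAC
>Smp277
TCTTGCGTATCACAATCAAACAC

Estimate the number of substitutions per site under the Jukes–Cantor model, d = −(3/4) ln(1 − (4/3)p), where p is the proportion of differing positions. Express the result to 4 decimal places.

Mismatches occur at site 3 (G↔T), site 8 (G↔T), site 10 (A↔T), site 14 (T↔A), site 15 (T↔A), site 19 (C↔A), site 20 (C↔A), site 21 (G↔C).
p = 8/23 = 0.347826.
d = −0.75 · ln(1 − (4/3)·0.347826) = −0.75 · ln(0.536232) = −0.75 · (-0.623188) = 0.4674.

0.4674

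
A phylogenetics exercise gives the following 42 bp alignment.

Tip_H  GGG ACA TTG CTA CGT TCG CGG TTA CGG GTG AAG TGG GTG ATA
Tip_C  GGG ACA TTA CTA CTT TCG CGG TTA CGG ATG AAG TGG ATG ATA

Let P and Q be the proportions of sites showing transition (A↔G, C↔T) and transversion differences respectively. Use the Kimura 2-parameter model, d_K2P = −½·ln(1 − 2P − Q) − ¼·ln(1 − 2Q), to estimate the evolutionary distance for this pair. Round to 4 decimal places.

0.1034

Differing sites — 9:G/A (Ti); 14:G/T (Tv); 28:G/A (Ti); 37:G/A (Ti).
Of the 4 differences, 3 transitions and 1 transversion over 42 sites: P = 3/42 = 0.071429, Q = 1/42 = 0.023810.
d = −0.5·ln(0.833332) − 0.25·ln(0.952380) = −0.5·(-0.182323) − 0.25·(-0.048791) = 0.1034.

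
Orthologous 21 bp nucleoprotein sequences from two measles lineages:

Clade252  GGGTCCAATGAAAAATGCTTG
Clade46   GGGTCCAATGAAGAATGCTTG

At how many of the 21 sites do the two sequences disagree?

1

Differing sites — 13:A/G.
That gives 1 mismatch out of 21 aligned sites, so the Hamming distance is 1.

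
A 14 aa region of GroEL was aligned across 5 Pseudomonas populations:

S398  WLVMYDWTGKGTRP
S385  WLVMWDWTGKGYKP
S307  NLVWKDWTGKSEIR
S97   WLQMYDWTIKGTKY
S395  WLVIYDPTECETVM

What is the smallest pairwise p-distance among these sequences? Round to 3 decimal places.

0.214

Pairwise Hamming distances:
  S398 vs S385: 3
  S398 vs S307: 7
  S398 vs S97: 4
  S398 vs S395: 7
  S385 vs S307: 7
  S385 vs S97: 5
  S385 vs S395: 9
  S307 vs S97: 9
  S307 vs S395: 10
  S97 vs S395: 8
The smallest is 3 mismatches, between S398 and S385; p = 3/14 = 0.214.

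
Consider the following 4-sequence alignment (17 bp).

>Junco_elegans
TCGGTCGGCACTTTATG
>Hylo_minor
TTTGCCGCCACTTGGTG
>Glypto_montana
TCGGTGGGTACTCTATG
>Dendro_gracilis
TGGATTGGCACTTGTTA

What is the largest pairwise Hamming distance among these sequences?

9

Pairwise Hamming distances:
  Junco_elegans vs Hylo_minor: 6
  Junco_elegans vs Glypto_montana: 3
  Junco_elegans vs Dendro_gracilis: 6
  Hylo_minor vs Glypto_montana: 9
  Hylo_minor vs Dendro_gracilis: 8
  Glypto_montana vs Dendro_gracilis: 8
The largest is 9, between Hylo_minor and Glypto_montana.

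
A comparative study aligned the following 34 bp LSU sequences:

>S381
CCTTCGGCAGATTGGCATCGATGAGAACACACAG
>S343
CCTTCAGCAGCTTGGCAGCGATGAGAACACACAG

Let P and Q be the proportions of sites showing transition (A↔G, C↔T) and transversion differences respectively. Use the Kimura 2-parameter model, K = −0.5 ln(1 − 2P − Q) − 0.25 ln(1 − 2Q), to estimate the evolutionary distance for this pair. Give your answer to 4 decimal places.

The sequences differ at positions 6 (G/A, transition), 11 (A/C, transversion), 18 (T/G, transversion).
Of the 3 differences, 1 transition and 2 transversions over 34 sites: P = 1/34 = 0.029412, Q = 2/34 = 0.058824.
d = −0.5·ln(0.882352) − 0.25·ln(0.882352) = −0.5·(-0.125164) − 0.25·(-0.125164) = 0.0939.

0.0939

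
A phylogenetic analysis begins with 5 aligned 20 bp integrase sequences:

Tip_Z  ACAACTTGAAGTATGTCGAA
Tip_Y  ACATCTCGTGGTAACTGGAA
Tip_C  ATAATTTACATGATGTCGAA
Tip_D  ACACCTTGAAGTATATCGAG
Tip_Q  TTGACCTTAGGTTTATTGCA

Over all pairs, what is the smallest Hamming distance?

3

Pairwise Hamming distances:
  Tip_Z vs Tip_Y: 7
  Tip_Z vs Tip_C: 6
  Tip_Z vs Tip_D: 3
  Tip_Z vs Tip_Q: 10
  Tip_Y vs Tip_C: 12
  Tip_Y vs Tip_D: 8
  Tip_Y vs Tip_Q: 13
  Tip_C vs Tip_D: 9
  Tip_C vs Tip_Q: 13
  Tip_D vs Tip_Q: 11
The smallest is 3, between Tip_Z and Tip_D.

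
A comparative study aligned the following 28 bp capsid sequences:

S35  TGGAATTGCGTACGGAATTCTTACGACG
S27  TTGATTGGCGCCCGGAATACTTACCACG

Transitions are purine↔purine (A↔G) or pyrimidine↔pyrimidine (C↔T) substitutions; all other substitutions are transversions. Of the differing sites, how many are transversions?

The sequences differ at positions 2 (G/T, transversion), 5 (A/T, transversion), 7 (T/G, transversion), 11 (T/C, transition), 12 (A/C, transversion), 19 (T/A, transversion), 25 (G/C, transversion).
Of the 7 differences, 1 transition and 6 transversions, so the answer is 6.

6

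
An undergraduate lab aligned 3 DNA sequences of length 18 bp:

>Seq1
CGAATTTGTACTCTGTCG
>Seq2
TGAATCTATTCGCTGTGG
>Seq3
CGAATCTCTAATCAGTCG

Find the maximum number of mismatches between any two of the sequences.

Pairwise Hamming distances:
  Seq1 vs Seq2: 6
  Seq1 vs Seq3: 4
  Seq2 vs Seq3: 7
The largest is 7, between Seq2 and Seq3.

7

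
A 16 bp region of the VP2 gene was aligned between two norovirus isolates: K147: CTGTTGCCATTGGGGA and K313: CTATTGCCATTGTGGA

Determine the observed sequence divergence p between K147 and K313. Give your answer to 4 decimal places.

0.1250

Differing sites — 3:G/A; 13:G/T.
There are 2 differences over 16 sites, so p = 2/16 = 0.1250.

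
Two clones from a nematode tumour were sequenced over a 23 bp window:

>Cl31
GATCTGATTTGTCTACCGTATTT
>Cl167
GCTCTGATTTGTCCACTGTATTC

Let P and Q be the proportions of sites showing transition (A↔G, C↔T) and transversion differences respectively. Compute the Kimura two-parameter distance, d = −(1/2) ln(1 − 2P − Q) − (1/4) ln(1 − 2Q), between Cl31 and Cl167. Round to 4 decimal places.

0.2042

Mismatches occur at site 2 (A↔C, transversion), site 14 (T↔C, transition), site 17 (C↔T, transition), site 23 (T↔C, transition).
Of the 4 differences, 3 transitions and 1 transversion over 23 sites: P = 3/23 = 0.130435, Q = 1/23 = 0.043478.
d = −0.5·ln(0.695652) − 0.25·ln(0.913044) = −0.5·(-0.362906) − 0.25·(-0.090971) = 0.2042.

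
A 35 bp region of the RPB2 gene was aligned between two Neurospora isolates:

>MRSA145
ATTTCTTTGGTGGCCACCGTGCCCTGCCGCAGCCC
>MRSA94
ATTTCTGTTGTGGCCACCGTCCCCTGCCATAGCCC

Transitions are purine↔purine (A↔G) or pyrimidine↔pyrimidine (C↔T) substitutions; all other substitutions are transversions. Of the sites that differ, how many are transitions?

2

Differing sites — 7:T/G (Tv); 9:G/T (Tv); 21:G/C (Tv); 29:G/A (Ti); 30:C/T (Ti).
Of the 5 differences, 2 transitions and 3 transversions, so the answer is 2.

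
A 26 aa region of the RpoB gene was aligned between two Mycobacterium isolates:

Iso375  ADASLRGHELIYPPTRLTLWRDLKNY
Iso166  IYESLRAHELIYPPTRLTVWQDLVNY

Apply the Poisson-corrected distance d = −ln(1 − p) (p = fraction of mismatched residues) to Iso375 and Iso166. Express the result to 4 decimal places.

0.3137

Mismatches occur at site 1 (A/I), site 2 (D/Y), site 3 (A/E), site 7 (G/A), site 19 (L/V), site 21 (R/Q), site 24 (K/V).
p = 7/26 = 0.269231.
d = −ln(1 − 0.269231) = −ln(0.730769) = 0.3137.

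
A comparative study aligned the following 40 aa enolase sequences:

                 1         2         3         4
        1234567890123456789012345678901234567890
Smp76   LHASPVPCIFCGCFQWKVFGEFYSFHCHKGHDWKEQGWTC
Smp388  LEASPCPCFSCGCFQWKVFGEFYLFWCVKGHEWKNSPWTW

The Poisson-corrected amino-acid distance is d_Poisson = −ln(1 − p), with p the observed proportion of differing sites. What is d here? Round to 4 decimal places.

The sequences differ at positions 2 (H/E), 6 (V/C), 9 (I/F), 10 (F/S), 24 (S/L), 26 (H/W), 28 (H/V), 32 (D/E), 35 (E/N), 36 (Q/S), 37 (G/P), 40 (C/W).
p = 12/40 = 0.300000.
d = −ln(1 − 0.300000) = −ln(0.700000) = 0.3567.

0.3567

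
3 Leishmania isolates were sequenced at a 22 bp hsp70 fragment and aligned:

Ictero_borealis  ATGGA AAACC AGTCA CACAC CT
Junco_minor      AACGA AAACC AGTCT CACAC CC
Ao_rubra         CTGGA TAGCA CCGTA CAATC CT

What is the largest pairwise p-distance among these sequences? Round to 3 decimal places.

0.636

Pairwise Hamming distances:
  Ictero_borealis vs Junco_minor: 4
  Ictero_borealis vs Ao_rubra: 10
  Junco_minor vs Ao_rubra: 14
The largest is 14 mismatches, between Junco_minor and Ao_rubra; p = 14/22 = 0.636.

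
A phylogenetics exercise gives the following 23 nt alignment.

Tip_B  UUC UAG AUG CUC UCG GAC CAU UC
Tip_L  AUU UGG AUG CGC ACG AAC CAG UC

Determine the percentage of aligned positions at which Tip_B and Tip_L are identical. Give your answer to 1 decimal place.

69.6%

The sequences differ at positions 1 (U/A), 3 (C/U), 5 (A/G), 11 (U/G), 13 (U/A), 16 (G/A), 21 (U/G).
16 of the 23 sites match, so the percent identity is 16/23 × 100 = 69.6%.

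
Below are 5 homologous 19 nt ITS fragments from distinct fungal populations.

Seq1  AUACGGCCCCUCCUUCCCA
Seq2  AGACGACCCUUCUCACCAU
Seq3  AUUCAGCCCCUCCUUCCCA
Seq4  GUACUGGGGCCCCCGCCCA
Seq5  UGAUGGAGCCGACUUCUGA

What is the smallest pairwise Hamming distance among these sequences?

2

Pairwise Hamming distances:
  Seq1 vs Seq2: 8
  Seq1 vs Seq3: 2
  Seq1 vs Seq4: 8
  Seq1 vs Seq5: 9
  Seq2 vs Seq3: 10
  Seq2 vs Seq4: 13
  Seq2 vs Seq5: 14
  Seq3 vs Seq4: 9
  Seq3 vs Seq5: 11
  Seq4 vs Seq5: 12
The smallest is 2, between Seq1 and Seq3.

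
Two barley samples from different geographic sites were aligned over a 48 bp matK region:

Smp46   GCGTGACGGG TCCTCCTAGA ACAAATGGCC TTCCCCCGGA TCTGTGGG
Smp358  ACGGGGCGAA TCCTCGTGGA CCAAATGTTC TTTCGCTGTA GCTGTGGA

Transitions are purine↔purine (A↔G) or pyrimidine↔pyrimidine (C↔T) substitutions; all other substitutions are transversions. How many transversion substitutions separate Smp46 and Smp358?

Mismatches occur at site 1 (G/A, transition), site 4 (T/G, transversion), site 6 (A/G, transition), site 9 (G/A, transition), site 10 (G/A, transition), site 16 (C/G, transversion), site 18 (A/G, transition), site 21 (A/C, transversion), site 28 (G/T, transversion), site 29 (C/T, transition), site 33 (C/T, transition), site 35 (C/G, transversion), site 37 (C/T, transition), site 39 (G/T, transversion), site 41 (T/G, transversion), site 48 (G/A, transition).
Of the 16 differences, 9 transitions and 7 transversions, so the answer is 7.

7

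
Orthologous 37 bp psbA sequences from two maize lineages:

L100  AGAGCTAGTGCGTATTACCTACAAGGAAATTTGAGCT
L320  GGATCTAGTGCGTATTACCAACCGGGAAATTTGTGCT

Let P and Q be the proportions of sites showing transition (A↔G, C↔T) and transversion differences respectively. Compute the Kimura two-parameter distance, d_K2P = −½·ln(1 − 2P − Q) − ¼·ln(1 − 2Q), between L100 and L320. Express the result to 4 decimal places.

0.1827

The sequences differ at positions 1 (A/G, transition), 4 (G/T, transversion), 20 (T/A, transversion), 23 (A/C, transversion), 24 (A/G, transition), 34 (A/T, transversion).
Of the 6 differences, 2 transitions and 4 transversions over 37 sites: P = 2/37 = 0.054054, Q = 4/37 = 0.108108.
d = −0.5·ln(0.783784) − 0.25·ln(0.783784) = −0.5·(-0.243622) − 0.25·(-0.243622) = 0.1827.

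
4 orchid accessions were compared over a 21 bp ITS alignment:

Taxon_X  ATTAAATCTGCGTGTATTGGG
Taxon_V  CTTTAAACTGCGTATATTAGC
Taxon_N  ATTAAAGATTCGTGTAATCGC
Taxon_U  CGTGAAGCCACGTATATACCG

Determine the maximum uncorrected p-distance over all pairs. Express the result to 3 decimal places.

Pairwise Hamming distances:
  Taxon_X vs Taxon_V: 6
  Taxon_X vs Taxon_N: 6
  Taxon_X vs Taxon_U: 10
  Taxon_V vs Taxon_N: 8
  Taxon_V vs Taxon_U: 9
  Taxon_N vs Taxon_U: 11
The largest is 11 mismatches, between Taxon_N and Taxon_U; p = 11/21 = 0.524.

0.524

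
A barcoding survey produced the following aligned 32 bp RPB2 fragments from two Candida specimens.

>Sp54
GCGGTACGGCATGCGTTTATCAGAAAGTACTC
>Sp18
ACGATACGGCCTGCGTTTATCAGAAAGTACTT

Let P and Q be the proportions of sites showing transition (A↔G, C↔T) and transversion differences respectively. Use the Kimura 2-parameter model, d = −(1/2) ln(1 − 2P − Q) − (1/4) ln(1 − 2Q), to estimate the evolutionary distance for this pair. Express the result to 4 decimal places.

The sequences differ at positions 1 (G/A, transition), 4 (G/A, transition), 11 (A/C, transversion), 32 (C/T, transition).
Of the 4 differences, 3 transitions and 1 transversion over 32 sites: P = 3/32 = 0.093750, Q = 1/32 = 0.031250.
d = −0.5·ln(0.781250) − 0.25·ln(0.937500) = −0.5·(-0.246860) − 0.25·(-0.064539) = 0.1396.

0.1396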